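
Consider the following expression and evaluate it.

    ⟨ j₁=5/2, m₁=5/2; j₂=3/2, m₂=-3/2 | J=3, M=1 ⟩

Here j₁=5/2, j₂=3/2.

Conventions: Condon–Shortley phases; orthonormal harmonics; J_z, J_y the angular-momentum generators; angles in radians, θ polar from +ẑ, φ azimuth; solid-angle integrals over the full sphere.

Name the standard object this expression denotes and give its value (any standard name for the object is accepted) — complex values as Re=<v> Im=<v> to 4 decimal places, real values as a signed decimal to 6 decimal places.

This is a Clebsch–Gordan (vector-coupling) coefficient.
j₁+j₂−J=1  J+j₁−j₂=4  J−j₁+j₂=2  j₁+j₂+J+1=8
(j₁±m₁, j₂±m₂, J±M) = (5,0,0,3,4,2)
P² = 288
sum k=0..0:
  [0] +1/48 = 1/48
S = 1/48
C² = P²·S² = 1/8 ; C = +0.353553

Clebsch–Gordan coefficient, +√(1/8) ≈ +0.353553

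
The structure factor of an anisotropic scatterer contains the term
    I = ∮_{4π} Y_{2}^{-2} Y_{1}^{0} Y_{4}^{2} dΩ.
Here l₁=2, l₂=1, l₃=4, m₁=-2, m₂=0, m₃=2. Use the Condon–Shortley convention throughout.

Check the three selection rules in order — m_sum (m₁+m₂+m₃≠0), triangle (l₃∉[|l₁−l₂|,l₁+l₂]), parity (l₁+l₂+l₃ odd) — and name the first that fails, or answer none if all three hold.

Σmᵢ = 0  ✓
l₃∈[|l₁−l₂|,l₁+l₂]=[1,3] required, l₃=4 fails  ✗
Σlᵢ = 7 ⇒ odd

triangle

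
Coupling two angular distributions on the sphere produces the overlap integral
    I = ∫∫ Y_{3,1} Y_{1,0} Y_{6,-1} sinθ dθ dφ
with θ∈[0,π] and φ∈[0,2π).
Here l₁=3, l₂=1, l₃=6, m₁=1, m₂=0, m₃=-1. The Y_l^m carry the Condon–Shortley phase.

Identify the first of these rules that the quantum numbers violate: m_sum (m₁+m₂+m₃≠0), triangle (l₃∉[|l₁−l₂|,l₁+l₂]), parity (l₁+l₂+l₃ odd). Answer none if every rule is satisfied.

Σmᵢ = 0  ✓
l₃∈[|l₁−l₂|,l₁+l₂]=[2,4] required, l₃=6 fails  ✗
Σlᵢ = 10 ⇒ even

triangle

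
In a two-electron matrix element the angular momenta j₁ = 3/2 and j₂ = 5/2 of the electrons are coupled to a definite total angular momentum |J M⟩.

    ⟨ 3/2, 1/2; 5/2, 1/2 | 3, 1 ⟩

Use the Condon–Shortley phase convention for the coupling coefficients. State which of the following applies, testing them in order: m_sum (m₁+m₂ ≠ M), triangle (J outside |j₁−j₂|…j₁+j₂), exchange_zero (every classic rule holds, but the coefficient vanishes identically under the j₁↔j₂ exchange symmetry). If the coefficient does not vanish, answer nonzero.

m-sum: m₁+m₂ = 1/2+1/2 = 1, M = 1  ✓
triangle: |j₁−j₂| = 1 ≤ J = 3 ≤ j₁+j₂ = 4  ✓
exchange: j₁≠j₂ or m₁≠m₂ — the exchange symmetry imposes no constraint here
value check: CG = +√(1/60) = +0.129099 ≠ 0

nonzero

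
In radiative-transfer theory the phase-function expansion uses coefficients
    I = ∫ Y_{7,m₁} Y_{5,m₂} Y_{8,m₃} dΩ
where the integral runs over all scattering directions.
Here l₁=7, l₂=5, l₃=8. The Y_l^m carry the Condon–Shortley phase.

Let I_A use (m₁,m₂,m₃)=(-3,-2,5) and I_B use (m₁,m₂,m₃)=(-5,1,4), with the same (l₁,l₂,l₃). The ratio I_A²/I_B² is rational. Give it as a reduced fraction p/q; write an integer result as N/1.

1456/11

Same 7,5,8: normalisation and zero-m 3j drop out of the ratio.
A: Δ: 4! 10! 6! / 21! → 1/814773960; sum: t=0:+1/3135283200 t=1:−1/104509440 t=2:+1/38707200 t=3:−1/130636800 = 1/111974400; 3j²(7 5 8; -3 -2 5) = Δ·Π!·Σ² = 28/2907  (sign -1)
B: Δ: 4! 10! 6! / 21! → 1/814773960; sum: t=2:+1/696729600 t=3:−1/78382080 t=4:+1/92897280 = -1/1791590400; 3j²(7 5 8; -5 1 4) = Δ·Π!·Σ² = 11/151164  (sign -1)
I_A²/I_B² = (28/2907)/(11/151164) = 1456/11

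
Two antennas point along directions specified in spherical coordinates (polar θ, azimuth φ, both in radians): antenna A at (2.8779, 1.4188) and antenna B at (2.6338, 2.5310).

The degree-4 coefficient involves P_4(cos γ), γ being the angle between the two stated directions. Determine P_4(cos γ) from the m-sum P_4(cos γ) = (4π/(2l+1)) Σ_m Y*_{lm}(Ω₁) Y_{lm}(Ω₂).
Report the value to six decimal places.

Summing Y*_{l m}(θ₁,φ₁)·Y_{l m}(θ₂,φ₂) over m ∈ [−4, 4]; prefactor 4π/(2·4+1) = 1.396263:
  m=-4: (0.001676, -0.001167) × (-0.018934, 0.015923) = (-0.000013, 0.000049)  (running Σ = (-0.000013, 0.000049))
  m=-3: (0.009423, 0.019212) × (-0.032446, 0.121487) = (-0.002640, 0.000521)  (running Σ = (-0.002653, 0.000570))
  m=-2: (-0.119795, 0.037582) × (0.117714, 0.322870) = (-0.026235, -0.034254)  (running Σ = (-0.028888, -0.033684))
  m=-1: (-0.063528, -0.414736) × (0.386189, 0.270255) = (0.087551, -0.177335)  (running Σ = (0.058662, -0.211019))
  m=0: (0.575903, -0.000000) × (0.052794, 0.000000) = (0.030404, 0.000000)  (running Σ = (0.089067, -0.211019))
  m=1: (0.063528, -0.414736) × (-0.386189, 0.270255) = (0.087551, 0.177335)  (running Σ = (0.176617, -0.033684))
  m=2: (-0.119795, -0.037582) × (0.117714, -0.322870) = (-0.026235, 0.034254)  (running Σ = (0.150382, 0.000570))
  m=3: (-0.009423, 0.019212) × (0.032446, 0.121487) = (-0.002640, -0.000521)  (running Σ = (0.147742, 0.000049))
  m=4: (0.001676, 0.001167) × (-0.018934, -0.015923) = (-0.000013, -0.000049)  (running Σ = (0.147729, -0.000000))
Accumulated sum (0.147729, -0.000000); after 4π/(2l+1) scaling, (0.206268, -0.000000) ⇒ P_4 = 0.206268

0.206268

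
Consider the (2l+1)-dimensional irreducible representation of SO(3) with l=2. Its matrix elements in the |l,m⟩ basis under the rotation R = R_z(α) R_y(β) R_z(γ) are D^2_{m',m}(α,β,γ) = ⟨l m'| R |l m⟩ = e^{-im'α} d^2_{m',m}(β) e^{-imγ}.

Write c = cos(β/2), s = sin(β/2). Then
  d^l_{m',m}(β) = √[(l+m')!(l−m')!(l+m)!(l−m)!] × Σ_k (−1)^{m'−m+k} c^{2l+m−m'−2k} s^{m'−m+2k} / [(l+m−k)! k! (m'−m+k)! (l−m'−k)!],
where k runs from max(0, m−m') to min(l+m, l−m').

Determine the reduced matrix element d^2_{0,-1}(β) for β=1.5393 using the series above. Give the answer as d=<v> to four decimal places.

d^2_{0,-1}(β=1.5393) via the finite sum:
c=cos(1.539300/2)=0.718154, s=sin(1.539300/2)=0.695884; N=√[2·2·1·6]=4.898979
Admissible k: 0..1 (factorial args all ≥0)
  k=0: (−1)^1·4.8990/(2)·0.7182^3·0.6959^1 = -0.631343
  k=1: (−1)^2·4.8990/(2)·0.7182^1·0.6959^3 = +0.592794
d^2_{0,-1}(1.5393) = -0.631343 +0.592794 = -0.038549

d=-0.0385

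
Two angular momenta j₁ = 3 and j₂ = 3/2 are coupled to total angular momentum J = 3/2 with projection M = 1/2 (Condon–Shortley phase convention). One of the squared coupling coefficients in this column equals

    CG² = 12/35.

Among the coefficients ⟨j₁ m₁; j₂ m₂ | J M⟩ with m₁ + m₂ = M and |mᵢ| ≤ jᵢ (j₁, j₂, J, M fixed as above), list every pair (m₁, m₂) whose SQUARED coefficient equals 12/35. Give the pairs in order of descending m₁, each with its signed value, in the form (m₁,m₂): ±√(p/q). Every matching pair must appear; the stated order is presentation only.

(1,-1/2): −√(12/35)

Admissible pairs with m₁+m₂ = M = 1/2: (-1,3/2), (0,1/2), (1,-1/2), (2,-3/2)
  (m₁,m₂)=(2,-3/2): CG² = 2/7, CG = +√(2/7)
  (m₁,m₂)=(1,-1/2): CG² = 12/35, CG = −√(12/35)   ← matches the target
  (m₁,m₂)=(0,1/2): CG² = 9/35, CG = +√(9/35)
  (m₁,m₂)=(-1,3/2): CG² = 4/35, CG = −√(4/35)
Pairs with CG² = 12/35: (1,-1/2): −√(12/35)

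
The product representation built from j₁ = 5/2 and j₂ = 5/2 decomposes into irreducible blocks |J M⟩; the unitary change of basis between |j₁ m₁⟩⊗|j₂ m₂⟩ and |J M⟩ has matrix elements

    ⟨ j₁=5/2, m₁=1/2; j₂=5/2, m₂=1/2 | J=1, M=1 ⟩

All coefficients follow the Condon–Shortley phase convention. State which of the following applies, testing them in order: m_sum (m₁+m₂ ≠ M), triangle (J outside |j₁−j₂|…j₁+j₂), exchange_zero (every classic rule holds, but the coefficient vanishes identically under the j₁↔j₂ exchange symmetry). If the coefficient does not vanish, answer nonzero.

nonzero

m-sum: m₁+m₂ = 1/2+1/2 = 1, M = 1  ✓
triangle: |j₁−j₂| = 0 ≤ J = 1 ≤ j₁+j₂ = 5  ✓
exchange: j₁=j₂, m₁=m₂ with (−1)^(j₁+j₂−J) = (−1)^4 = +1 — symmetry imposes no zero
value check: CG = +√(9/35) = +0.507093 ≠ 0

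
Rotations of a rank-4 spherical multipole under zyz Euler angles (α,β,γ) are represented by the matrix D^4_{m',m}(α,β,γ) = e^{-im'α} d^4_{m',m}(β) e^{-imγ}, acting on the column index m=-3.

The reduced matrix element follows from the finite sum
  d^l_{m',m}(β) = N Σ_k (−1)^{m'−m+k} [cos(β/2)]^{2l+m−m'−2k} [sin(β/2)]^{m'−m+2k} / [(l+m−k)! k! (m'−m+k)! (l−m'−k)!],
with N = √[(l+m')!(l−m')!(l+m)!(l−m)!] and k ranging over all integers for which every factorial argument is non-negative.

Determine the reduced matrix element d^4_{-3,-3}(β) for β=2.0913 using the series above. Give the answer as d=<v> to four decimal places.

d^4_{-3,-3}(β=2.0913) via the finite sum:
Half-angle: c=0.501340, s=0.865251. N=√(1·5040·1·5040)=5040.000000
k: max(0,(-3)−(-3))=0 … min(4+(-3),4−(-3))=1
  k=0: (−1)^0·5040.0000/(5040)·0.5013^8·0.8653^0 = +0.003991
  k=1: (−1)^1·5040.0000/(720)·0.5013^6·0.8653^2 = -0.083210
d^4_{-3,-3}(2.0913) = +0.003991 -0.083210 = -0.079219

d=-0.0792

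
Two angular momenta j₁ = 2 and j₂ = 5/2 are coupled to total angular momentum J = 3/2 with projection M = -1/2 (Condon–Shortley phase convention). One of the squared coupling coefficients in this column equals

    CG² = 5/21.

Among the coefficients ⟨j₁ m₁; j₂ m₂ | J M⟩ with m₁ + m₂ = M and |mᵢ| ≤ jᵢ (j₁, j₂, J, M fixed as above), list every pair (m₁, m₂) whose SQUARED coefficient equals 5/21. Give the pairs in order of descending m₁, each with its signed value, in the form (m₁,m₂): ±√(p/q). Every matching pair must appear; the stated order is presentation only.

(-1,1/2): +√(5/21)

Admissible pairs with m₁+m₂ = M = -1/2: (-2,3/2), (-1,1/2), (0,-1/2), (1,-3/2), (2,-5/2)
  (m₁,m₂)=(2,-5/2): CG² = 8/21, CG = +√(8/21)
  (m₁,m₂)=(1,-3/2): CG² = 2/105, CG = −√(2/105)
  (m₁,m₂)=(0,-1/2): CG² = 2/35, CG = −√(2/35)
  (m₁,m₂)=(-1,1/2): CG² = 5/21, CG = +√(5/21)   ← matches the target
  (m₁,m₂)=(-2,3/2): CG² = 32/105, CG = −√(32/105)
Pairs with CG² = 5/21: (-1,1/2): +√(5/21)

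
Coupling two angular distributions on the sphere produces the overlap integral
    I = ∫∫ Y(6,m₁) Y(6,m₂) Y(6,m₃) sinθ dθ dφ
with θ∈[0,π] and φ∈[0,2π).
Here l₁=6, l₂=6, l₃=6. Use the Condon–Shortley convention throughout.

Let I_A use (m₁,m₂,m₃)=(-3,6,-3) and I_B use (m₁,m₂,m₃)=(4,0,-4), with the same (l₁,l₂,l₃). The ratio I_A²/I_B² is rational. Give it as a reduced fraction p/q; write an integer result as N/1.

231/4

l's match ⇒ only the (l;m) 3-j factors differ between A and B.
A: triangle coeff Δ(6,6,6) = 1/325909584; Σ_t [6,6]: t=6:+1/18662400 = 1/18662400; (3j)²=84/4199 [(6 6 6; -3 6 -3)], sign=-1
B: triangle coeff Δ(6,6,6) = 1/325909584; Σ_t [0,2]: t=0:+1/24883200 t=1:−1/1728000 t=2:+1/1658880 = 1/15552000; (3j)²=16/46189 [(6 6 6; 4 0 -4)], sign=+1
I_A²/I_B² = (84/4199)/(16/46189) = 231/4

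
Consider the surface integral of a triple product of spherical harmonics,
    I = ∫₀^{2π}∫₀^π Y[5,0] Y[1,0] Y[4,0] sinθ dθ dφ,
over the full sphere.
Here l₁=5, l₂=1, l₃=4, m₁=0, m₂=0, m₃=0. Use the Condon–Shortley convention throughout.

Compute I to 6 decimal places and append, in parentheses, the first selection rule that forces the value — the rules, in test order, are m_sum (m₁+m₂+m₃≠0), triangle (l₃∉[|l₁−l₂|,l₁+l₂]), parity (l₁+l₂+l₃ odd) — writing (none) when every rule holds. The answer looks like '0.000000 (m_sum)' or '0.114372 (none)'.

0.245532 (none)

m-sum 0 ✓  L=10 even ✓  4≤4≤6 ✓
Π(2lᵢ+1) = 11×3×9 = 297
triangle coeff Δ(5,1,4) = 1/495
Σ_t [1,1]: t=1:−1/576 = -1/576
(3j)²=5/99 [(5 1 4; 0 0 0)], sign=-1
(m-triple is (0,0,0) — same symbol as above.)
⇒ 4πI² = 25/33
I = (+1)√(25/33/(4π)) = 0.24553200
No selection rule forces the value: the integral is nonzero (none).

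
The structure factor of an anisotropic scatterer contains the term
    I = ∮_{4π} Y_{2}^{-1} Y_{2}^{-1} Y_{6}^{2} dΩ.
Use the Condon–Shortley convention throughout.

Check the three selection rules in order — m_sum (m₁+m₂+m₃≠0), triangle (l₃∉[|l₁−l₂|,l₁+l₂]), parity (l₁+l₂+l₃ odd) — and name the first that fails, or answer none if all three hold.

m₁+m₂+m₃ = -1 − 1 + 2 = 0  ✓
triangle: need |l₁−l₂| ≤ l₃ ≤ l₁+l₂ = [0,4]; l₃=6 is outside  ✗
parity: l₁+l₂+l₃ = 10 is even

triangle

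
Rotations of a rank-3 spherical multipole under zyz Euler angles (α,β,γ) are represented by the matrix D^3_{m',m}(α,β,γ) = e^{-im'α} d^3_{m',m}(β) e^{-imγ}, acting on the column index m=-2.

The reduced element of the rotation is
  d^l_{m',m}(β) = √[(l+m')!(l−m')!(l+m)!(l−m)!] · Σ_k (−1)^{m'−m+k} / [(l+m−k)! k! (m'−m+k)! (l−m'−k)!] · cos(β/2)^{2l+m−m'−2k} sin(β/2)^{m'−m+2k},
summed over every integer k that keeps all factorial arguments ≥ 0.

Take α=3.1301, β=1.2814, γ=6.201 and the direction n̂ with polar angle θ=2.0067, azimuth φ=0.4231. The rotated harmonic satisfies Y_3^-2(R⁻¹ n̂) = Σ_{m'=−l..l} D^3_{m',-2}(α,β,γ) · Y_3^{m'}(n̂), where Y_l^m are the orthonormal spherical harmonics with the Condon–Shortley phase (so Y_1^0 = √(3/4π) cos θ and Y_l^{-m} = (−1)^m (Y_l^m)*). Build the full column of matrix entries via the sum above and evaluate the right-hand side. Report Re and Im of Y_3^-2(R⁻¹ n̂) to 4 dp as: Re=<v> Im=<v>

Re=0.0872 Im=-0.1366

Need the full column D^3_{m',-2} for m'=−3..3 at α=3.1301, β=1.2814, γ=6.2010.
cos(β/2)=0.801678, sin(β/2)=0.597757
d^3_{-3,-2}: single k=1 term ⇒ +0.484840;  D = -0.475286+0.095776i
d^3_{-2,-2}: k∈[0..1] ⇒ +0.265459 -0.737935 = -0.472475;  D = -0.464207+0.088004i
d^3_{-1,-2}: k∈[0..1] ⇒ -0.625926 +0.695989 = +0.070063;  D = -0.068983+0.012258i
d^3_{0,-2}: k∈[0..1] ⇒ +0.808367 -0.449426 = +0.358941;  D = +0.354103-0.058734i
d^3_{1,-2}: k∈[0..1] ⇒ -0.695989 +0.193474 = -0.502516;  D = +0.496655-0.076525i
d^3_{2,-2}: k∈[0..1] ⇒ +0.410268 -0.045619 = +0.364649;  D = +0.361010-0.051384i
d^3_{3,-2}: single k=0 term ⇒ -0.149864;  D = +0.148602-0.019412i
Y_3^{m'}(θ=2.0067,φ=0.4231) and Σ D·Y over m':
  (-0.4753+0.0958i)·(+0.0923-0.2968i)  (-0.4642+0.0880i)·(-0.2350+0.2655i)  (-0.0690+0.0123i)·(-0.0290+0.0131i)  (+0.3541-0.0587i)·(+0.3322+0.0000i)  (+0.4967-0.0765i)·(+0.0290+0.0131i)  (+0.3610-0.0514i)·(-0.2350-0.2655i)  (+0.1486-0.0194i)·(-0.0923-0.2968i)
Y_3^-2(R⁻¹ n̂) = +0.087232-0.136626i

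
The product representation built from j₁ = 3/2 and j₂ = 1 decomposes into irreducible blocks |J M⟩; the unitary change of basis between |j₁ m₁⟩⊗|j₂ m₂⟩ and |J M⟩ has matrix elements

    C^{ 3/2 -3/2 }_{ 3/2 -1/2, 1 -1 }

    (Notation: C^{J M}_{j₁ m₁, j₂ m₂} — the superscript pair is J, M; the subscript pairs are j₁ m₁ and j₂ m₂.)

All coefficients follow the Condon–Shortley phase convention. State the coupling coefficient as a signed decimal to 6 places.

+√(2/5) ≈ +0.632456

j₁+j₂−J=1  J+j₁−j₂=2  J−j₁+j₂=1  j₁+j₂+J+1=5
(j₁±m₁, j₂±m₂, J±M) = (1,2,0,2,0,3)
P² = 8/5
sum k=0..0:
  [0] +1/2 = 1/2
S = 1/2
C² = P²·S² = 2/5 ; C = +0.632456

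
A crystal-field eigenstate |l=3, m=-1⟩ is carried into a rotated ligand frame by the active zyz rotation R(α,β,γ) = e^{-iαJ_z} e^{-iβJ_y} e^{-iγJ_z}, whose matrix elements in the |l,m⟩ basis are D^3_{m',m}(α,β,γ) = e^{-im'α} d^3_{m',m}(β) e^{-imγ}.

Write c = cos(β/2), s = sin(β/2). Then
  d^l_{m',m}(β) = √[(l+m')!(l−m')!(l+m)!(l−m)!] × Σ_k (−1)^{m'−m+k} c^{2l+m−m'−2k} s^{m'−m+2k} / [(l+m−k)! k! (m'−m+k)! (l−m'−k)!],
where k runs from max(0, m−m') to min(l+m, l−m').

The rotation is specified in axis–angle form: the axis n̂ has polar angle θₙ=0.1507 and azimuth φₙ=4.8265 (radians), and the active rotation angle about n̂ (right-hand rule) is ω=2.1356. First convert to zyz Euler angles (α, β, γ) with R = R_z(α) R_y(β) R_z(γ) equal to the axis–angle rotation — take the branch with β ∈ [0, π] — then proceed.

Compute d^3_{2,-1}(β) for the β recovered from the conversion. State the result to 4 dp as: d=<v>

d=-0.0139

Axis–angle → zyz. n̂ = (sinθₙcosφₙ, sinθₙsinφₙ, cosθₙ) = (+0.017094, -0.149154, +0.988666), ω = 2.1356.
R = I cosω + sinω [n̂]ₓ + (1−cosω) n̂n̂ᵀ gives
  R = [-0.534801, -0.839035, -0.100043; +0.831206, -0.501095, -0.240833; +0.151936, -0.211954, +0.965397]
β = atan2(√(R₁₃²+R₂₃²), R₃₃) = 0.263835; α = atan2(R₂₃, R₁₃) mod 2π = 4.318675; γ = atan2(R₃₂, −R₃₁) mod 2π = 4.090453
d^3_{2,-1}(β=0.2638) via the finite sum:
Half-angle: c=0.991311, s=0.131535. N=√(120·1·2·24)=75.894664
k: max(0,(-1)−(2))=0 … min(3+(-1),3−(2))=1
  k=0: (−1)^3·75.8947/(12)·0.9913^3·0.1315^3 = -0.014021
  k=1: (−1)^4·75.8947/(24)·0.9913^1·0.1315^5 = +0.000123
d^3_{2,-1}(0.2638) = -0.014021 +0.000123 = -0.013898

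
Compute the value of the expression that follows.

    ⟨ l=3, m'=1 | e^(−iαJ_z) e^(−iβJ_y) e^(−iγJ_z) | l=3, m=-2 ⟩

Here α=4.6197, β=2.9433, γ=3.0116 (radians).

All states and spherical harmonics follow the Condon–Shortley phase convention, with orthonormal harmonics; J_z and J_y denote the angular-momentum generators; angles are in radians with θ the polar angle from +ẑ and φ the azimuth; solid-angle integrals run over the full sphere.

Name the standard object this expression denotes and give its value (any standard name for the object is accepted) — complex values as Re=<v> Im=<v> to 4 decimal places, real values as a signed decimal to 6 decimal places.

Wigner D-matrix element, Re=0.0498 Im=0.2952

This is a Wigner D-matrix element — the rotation-matrix element ⟨l m'| R(α,β,γ) |l m⟩ in the angular-momentum basis.
First d^3_{1,-2}(β=2.9433), then the phase factors e^{-i(1)α} and e^{-i(-2)γ}:
Half-angle: c=0.098984, s=0.995089. N=√(24·2·1·120)=75.894664
Admissible k: 0..1 (factorial args all ≥0)
  k=0: (−1)^3·75.8947/(12)·0.0990^3·0.9951^3 = -0.006044
  k=1: (−1)^4·75.8947/(24)·0.0990^1·0.9951^5 = +0.305404
d^3_{1,-2}(2.9433) = -0.006044 +0.305404 = +0.299360
D = (-0.092556+0.995707i)·(+0.299360)·(+0.966394-0.257066i) = +0.049849+0.295181i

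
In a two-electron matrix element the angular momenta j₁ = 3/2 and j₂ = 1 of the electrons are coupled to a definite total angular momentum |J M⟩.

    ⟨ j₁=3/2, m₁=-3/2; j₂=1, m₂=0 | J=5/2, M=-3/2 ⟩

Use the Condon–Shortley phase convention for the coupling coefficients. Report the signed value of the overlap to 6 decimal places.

+0.632456  (= +√(2/5))

√[6·0!3!2!/6! · 0!3!1!1!1!4!] = √(72/5)
  +(−1)^0/∏(0,0,3,1,0,1)! = 1/6  (running 1/6)
⟨..|..⟩ = √(72/5)·(1/6) = +0.632456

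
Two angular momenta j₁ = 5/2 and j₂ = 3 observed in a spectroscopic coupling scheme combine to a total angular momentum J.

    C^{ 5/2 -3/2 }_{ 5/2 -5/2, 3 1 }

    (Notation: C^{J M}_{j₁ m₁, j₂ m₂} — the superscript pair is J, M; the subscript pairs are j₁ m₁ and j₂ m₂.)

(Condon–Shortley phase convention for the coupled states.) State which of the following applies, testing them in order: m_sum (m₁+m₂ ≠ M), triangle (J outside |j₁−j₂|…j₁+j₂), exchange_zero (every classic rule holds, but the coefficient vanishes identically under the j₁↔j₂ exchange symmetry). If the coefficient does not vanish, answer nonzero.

m-sum: m₁+m₂ = -5/2+1 = -3/2, M = -3/2  ✓
triangle: |j₁−j₂| = 1/2 ≤ J = 5/2 ≤ j₁+j₂ = 11/2  ✓
exchange: j₁≠j₂ or m₁≠m₂ — the exchange symmetry imposes no constraint here
value check: CG = −√(2/7) = -0.534522 ≠ 0

nonzero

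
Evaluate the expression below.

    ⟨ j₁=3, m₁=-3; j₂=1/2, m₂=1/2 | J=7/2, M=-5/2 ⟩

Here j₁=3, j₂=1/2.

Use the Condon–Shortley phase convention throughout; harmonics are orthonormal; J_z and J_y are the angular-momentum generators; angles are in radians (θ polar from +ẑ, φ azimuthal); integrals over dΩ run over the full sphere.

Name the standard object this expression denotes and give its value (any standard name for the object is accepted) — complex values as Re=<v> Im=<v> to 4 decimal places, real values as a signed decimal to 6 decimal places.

This is a Clebsch–Gordan (vector-coupling) coefficient.
√[8·0!6!1!/8! · 0!6!1!0!1!6!] = √(518400/7)
  +(−1)^0/∏(0,0,6,1,0,0)! = 1/720  (running 1/720)
⟨..|..⟩ = √(518400/7)·(1/720) = +0.377964

Clebsch–Gordan coefficient, +√(1/7) ≈ +0.377964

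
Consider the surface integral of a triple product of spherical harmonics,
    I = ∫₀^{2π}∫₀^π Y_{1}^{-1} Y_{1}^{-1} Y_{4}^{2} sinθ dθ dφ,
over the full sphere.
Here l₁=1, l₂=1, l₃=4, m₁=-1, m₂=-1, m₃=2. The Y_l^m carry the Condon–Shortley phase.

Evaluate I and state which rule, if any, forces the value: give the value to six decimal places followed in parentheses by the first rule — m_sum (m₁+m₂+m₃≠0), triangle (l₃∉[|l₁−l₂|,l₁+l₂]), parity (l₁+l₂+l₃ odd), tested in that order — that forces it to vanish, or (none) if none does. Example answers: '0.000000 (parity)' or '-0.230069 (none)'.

0.000000 (triangle)

triangle: need 0≤l₃≤2, have 4; I=0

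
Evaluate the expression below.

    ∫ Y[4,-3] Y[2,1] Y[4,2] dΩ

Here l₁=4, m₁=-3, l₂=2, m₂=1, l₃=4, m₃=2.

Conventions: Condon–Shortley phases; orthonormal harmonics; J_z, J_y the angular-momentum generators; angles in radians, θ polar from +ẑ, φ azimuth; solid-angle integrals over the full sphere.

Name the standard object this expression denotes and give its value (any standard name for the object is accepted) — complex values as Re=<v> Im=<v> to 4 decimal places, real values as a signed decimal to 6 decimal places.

Gaunt coefficient, -0.187702

This is a Gaunt coefficient — the integral of a triple product of spherical harmonics over the sphere.
m-sum 0 ✓  L=10 even ✓  2≤4≤6 ✓
Π(2lᵢ+1) = 9×5×9 = 405
triangle coeff Δ(4,2,4) = 1/13860
Σ_t [0,2]: t=0:+1/192 t=1:−1/36 t=2:+1/192 = -5/288
(3j)²=20/693 [(4 2 4; 0 0 0)], sign=-1
Σ_t [1,2]: t=1:−1/1440 t=2:+1/240 = 1/288
(3j)²=5/132 [(4 2 4; -3 1 2)], sign=+1
⇒ 4πI² = 375/847
I = (-1)√(375/847/(4π)) = -0.18770204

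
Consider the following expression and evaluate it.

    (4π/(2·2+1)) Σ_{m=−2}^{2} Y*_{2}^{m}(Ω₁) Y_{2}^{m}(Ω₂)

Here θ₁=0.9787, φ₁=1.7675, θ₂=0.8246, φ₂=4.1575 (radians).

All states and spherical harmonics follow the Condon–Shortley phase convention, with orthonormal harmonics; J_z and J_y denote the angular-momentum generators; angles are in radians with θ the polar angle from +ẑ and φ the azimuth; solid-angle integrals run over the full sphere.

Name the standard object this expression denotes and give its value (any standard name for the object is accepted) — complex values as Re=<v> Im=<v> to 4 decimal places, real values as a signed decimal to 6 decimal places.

This sum is the spherical-harmonic addition theorem: it equals the Legendre polynomial P_l(cos γ) of the angle γ between the two directions.
Summing Y*_{l m}(θ₁,φ₁)·Y_{l m}(θ₂,φ₂) over m ∈ [−2, 2]; prefactor 4π/(2·2+1) = 2.513274:
  term(m=-2) = (0.003742, 0.055263)   from Y*(Ω₁)=(-0.245641, -0.101952), Y(Ω₂)=(-0.092649, -0.186521)
  term(m=-1) = (-0.100656, -0.094070)   from Y*(Ω₁)=(-0.069921, 0.350866), Y(Ω₂)=(-0.202883, 0.327309)
  term(m=+0) = (-0.002495, -0.000000)   from Y*(Ω₁)=(-0.020679, -0.000000), Y(Ω₂)=(0.120642, 0.000000)
  term(m=+1) = (-0.100656, 0.094070)   from Y*(Ω₁)=(0.069921, 0.350866), Y(Ω₂)=(0.202883, 0.327309)
  term(m=+2) = (0.003742, -0.055263)   from Y*(Ω₁)=(-0.245641, 0.101952), Y(Ω₂)=(-0.092649, 0.186521)
Σ over m = (-0.196322, 0.000000); ×(4π/5) → (-0.493411, 0.000000). Real part: -0.493411

Legendre polynomial (addition theorem), -0.493411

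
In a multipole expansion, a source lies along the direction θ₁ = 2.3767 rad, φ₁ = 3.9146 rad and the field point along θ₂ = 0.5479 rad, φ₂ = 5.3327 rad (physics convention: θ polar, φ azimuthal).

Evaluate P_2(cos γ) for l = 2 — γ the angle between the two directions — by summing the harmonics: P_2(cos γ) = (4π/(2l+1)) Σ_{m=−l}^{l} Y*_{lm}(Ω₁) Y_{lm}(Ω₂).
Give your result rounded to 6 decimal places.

Expand P_2 via completeness: Σ_{m} conj(Y_{2,m}) at Ω₁ times Y_{2,m} at Ω₂ —
  [-2]  conj(Y_{2,-2})(Ω₁) = (0.004590, 0.185162) ; Y_{2,-2}(Ω₂) = (-0.033980, 0.099148) ; Δ = (-0.018514, -0.005837)
  [-1]  conj(Y_{2,-1})(Ω₁) = (0.276268, 0.269505) ; Y_{2,-1}(Ω₂) = (0.199679, 0.279515) ; Δ = (-0.020166, 0.131035)
  [+0]  conj(Y_{2,0})(Ω₁) = (0.177092, -0.000000) ; Y_{2,0}(Ω₂) = (0.374055, 0.000000) ; Δ = (0.066242, 0.000000)
  [+1]  conj(Y_{2,1})(Ω₁) = (-0.276268, 0.269505) ; Y_{2,1}(Ω₂) = (-0.199679, 0.279515) ; Δ = (-0.020166, -0.131035)
  [+2]  conj(Y_{2,2})(Ω₁) = (0.004590, -0.185162) ; Y_{2,2}(Ω₂) = (-0.033980, -0.099148) ; Δ = (-0.018514, 0.005837)
Accumulated sum (-0.011118, -0.000000); after 4π/(2l+1) scaling, (-0.027941, -0.000000) ⇒ P_2 = -0.027941

-0.027941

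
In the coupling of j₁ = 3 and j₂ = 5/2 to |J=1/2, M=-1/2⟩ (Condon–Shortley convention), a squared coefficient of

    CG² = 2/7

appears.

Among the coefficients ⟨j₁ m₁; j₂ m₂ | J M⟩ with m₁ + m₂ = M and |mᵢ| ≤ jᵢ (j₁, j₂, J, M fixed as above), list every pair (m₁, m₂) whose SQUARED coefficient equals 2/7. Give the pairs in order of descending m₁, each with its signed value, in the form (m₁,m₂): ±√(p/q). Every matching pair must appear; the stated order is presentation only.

(-3,5/2): −√(2/7)

Admissible pairs with m₁+m₂ = M = -1/2: (-3,5/2), (-2,3/2), (-1,1/2), (0,-1/2), (1,-3/2), (2,-5/2)
  (m₁,m₂)=(2,-5/2): CG² = 1/21, CG = +√(1/21)
  (m₁,m₂)=(1,-3/2): CG² = 2/21, CG = −√(2/21)
  (m₁,m₂)=(0,-1/2): CG² = 1/7, CG = +√(1/7)
  (m₁,m₂)=(-1,1/2): CG² = 4/21, CG = −√(4/21)
  (m₁,m₂)=(-2,3/2): CG² = 5/21, CG = +√(5/21)
  (m₁,m₂)=(-3,5/2): CG² = 2/7, CG = −√(2/7)   ← matches the target
Pairs with CG² = 2/7: (-3,5/2): −√(2/7)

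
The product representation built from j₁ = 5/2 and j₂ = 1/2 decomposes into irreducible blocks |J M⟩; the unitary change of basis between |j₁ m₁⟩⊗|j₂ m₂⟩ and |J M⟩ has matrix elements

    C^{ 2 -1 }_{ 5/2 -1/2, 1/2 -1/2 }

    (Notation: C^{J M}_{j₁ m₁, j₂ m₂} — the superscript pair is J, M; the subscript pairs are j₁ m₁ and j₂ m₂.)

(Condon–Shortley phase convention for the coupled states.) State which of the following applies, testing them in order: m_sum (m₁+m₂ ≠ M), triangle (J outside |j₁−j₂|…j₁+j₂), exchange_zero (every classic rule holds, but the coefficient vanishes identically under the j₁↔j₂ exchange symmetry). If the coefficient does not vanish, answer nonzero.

nonzero

m-sum: m₁+m₂ = -1/2+(-1/2) = -1, M = -1  ✓
triangle: |j₁−j₂| = 2 ≤ J = 2 ≤ j₁+j₂ = 3  ✓
exchange: j₁≠j₂ or m₁≠m₂ — the exchange symmetry imposes no constraint here
value check: CG = +√(1/3) = +0.577350 ≠ 0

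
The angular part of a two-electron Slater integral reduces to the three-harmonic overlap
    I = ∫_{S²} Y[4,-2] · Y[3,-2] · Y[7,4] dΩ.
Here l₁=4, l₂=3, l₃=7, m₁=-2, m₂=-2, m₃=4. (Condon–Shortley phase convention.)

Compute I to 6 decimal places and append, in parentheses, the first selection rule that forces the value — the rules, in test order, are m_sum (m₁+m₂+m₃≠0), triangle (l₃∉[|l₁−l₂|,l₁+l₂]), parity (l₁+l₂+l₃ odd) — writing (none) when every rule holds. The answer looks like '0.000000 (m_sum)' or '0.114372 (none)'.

0.250850 (none)

m-sum 0 ✓  L=14 even ✓  1≤7≤7 ✓
Π(2lᵢ+1) = 9×7×15 = 945
triangle coeff Δ(4,3,7) = 1/45045
Σ_t [0,0]: t=0:+1/20736 = 1/20736
(3j)²=35/1287 [(4 3 7; 0 0 0)], sign=-1
Σ_t [0,0]: t=0:+1/172800 = 1/172800
(3j)²=2/65 [(4 3 7; -2 -2 4)], sign=-1
⇒ 4πI² = 1470/1859
I = (+1)√(1470/1859/(4π)) = 0.25084996
No selection rule forces the value: the integral is nonzero (none).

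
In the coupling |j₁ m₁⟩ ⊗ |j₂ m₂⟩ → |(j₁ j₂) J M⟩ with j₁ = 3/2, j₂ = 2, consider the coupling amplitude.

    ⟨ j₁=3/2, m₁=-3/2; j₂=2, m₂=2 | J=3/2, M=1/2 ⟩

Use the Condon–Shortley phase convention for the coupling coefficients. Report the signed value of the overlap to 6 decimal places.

+√(2/5) ≈ +0.632456

j₁+j₂−J=2  J+j₁−j₂=1  J−j₁+j₂=2  j₁+j₂+J+1=6
(j₁±m₁, j₂±m₂, J±M) = (0,3,4,0,2,1)
P² = 32/5
sum k=2..2:
  [2] +1/4 = 1/4
S = 1/4
C² = P²·S² = 2/5 ; C = +0.632456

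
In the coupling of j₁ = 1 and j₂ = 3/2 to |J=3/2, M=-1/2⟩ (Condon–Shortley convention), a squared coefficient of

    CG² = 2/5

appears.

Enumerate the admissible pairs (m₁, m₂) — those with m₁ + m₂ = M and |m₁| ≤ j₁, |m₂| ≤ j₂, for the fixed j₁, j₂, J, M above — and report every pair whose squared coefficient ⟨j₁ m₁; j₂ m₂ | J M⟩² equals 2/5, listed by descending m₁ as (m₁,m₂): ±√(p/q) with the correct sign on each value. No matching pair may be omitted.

(1,-3/2): +√(2/5)

Admissible pairs with m₁+m₂ = M = -1/2: (-1,1/2), (0,-1/2), (1,-3/2)
  (m₁,m₂)=(1,-3/2): CG² = 2/5, CG = +√(2/5)   ← matches the target
  (m₁,m₂)=(0,-1/2): CG² = 1/15, CG = +√(1/15)
  (m₁,m₂)=(-1,1/2): CG² = 8/15, CG = −√(8/15)
Pairs with CG² = 2/5: (1,-3/2): +√(2/5)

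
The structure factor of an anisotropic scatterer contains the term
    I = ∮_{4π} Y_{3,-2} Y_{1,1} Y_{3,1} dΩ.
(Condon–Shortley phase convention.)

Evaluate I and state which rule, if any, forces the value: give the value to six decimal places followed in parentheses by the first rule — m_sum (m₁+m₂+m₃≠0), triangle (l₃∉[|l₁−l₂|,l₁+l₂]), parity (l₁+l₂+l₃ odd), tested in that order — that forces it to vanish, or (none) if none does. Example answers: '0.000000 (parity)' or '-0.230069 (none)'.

Σlᵢ=7 odd — θ-integrand is odd under cosθ→−cosθ; I=0

0.000000 (parity)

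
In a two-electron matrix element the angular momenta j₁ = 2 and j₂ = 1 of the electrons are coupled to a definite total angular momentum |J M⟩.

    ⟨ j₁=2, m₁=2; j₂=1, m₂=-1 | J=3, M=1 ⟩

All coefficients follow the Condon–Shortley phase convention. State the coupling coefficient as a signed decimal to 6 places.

j₁+j₂−J=0  J+j₁−j₂=4  J−j₁+j₂=2  j₁+j₂+J+1=7
(j₁±m₁, j₂±m₂, J±M) = (4,0,0,2,4,2)
P² = 768/5
sum k=0..0:
  [0] +1/48 = 1/48
S = 1/48
C² = P²·S² = 1/15 ; C = +0.258199

+0.258199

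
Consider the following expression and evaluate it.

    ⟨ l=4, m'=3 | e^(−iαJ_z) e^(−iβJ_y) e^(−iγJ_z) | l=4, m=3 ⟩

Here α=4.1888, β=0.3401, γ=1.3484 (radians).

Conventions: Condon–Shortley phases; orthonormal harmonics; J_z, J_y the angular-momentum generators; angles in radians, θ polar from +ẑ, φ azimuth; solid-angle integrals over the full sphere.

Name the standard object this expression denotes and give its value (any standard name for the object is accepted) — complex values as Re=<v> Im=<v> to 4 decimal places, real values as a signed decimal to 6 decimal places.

This is a Wigner D-matrix element — the rotation-matrix element ⟨l m'| R(α,β,γ) |l m⟩ in the angular-momentum basis.
D^4_{3,3}(4.1888,0.3401,1.3484) = e^{-i·3·4.1888}·d^4_{3,3}(0.3401)·e^{-i·3·1.3484}. Compute d first:
c=cos(0.340100/2)=0.985576, s=sin(0.340100/2)=0.169232; N=√[5040·1·5040·1]=5040.000000
k∈{0,1} keeps every argument non-negative
  k=0: (−1)^0·5040.0000/(5040)·0.9856^8·0.1692^0 = +0.890271
  k=1: (−1)^1·5040.0000/(720)·0.9856^6·0.1692^2 = -0.183740
d^4_{3,3}(0.3401) = +0.890271 -0.183740 = +0.706531
Phases: e^{-i·(3)·4.1888}=+1.000000-0.000029i, e^{-i·(3)·1.3484}=-0.618780+0.785564i ⇒ D=-0.437171+0.555038i

Wigner D-matrix element, Re=-0.4372 Im=0.5550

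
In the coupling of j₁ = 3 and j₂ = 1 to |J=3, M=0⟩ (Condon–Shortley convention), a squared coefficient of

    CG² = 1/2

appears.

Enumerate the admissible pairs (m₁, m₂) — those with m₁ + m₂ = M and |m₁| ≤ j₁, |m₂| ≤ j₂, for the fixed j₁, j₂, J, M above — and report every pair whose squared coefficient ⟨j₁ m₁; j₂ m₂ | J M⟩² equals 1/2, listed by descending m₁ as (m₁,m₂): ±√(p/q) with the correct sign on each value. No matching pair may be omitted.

(1,-1): +√(1/2); (-1,1): −√(1/2)

Admissible pairs with m₁+m₂ = M = 0: (-1,1), (0,0), (1,-1)
  (m₁,m₂)=(1,-1): CG² = 1/2, CG = +√(1/2)   ← matches the target
  (m₁,m₂)=(0,0): CG² = 0/1, CG = 0
  (m₁,m₂)=(-1,1): CG² = 1/2, CG = −√(1/2)   ← matches the target
Pairs with CG² = 1/2: (1,-1): +√(1/2); (-1,1): −√(1/2)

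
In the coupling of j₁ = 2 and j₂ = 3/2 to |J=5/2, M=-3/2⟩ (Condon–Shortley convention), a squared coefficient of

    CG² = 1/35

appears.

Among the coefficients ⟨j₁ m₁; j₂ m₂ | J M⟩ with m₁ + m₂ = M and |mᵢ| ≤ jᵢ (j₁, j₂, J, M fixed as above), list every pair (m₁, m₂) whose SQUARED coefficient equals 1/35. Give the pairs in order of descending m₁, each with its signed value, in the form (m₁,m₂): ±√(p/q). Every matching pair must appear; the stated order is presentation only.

(-1,-1/2): −√(1/35)

Admissible pairs with m₁+m₂ = M = -3/2: (-2,1/2), (-1,-1/2), (0,-3/2)
  (m₁,m₂)=(0,-3/2): CG² = 18/35, CG = +√(18/35)
  (m₁,m₂)=(-1,-1/2): CG² = 1/35, CG = −√(1/35)   ← matches the target
  (m₁,m₂)=(-2,1/2): CG² = 16/35, CG = −√(16/35)
Pairs with CG² = 1/35: (-1,-1/2): −√(1/35)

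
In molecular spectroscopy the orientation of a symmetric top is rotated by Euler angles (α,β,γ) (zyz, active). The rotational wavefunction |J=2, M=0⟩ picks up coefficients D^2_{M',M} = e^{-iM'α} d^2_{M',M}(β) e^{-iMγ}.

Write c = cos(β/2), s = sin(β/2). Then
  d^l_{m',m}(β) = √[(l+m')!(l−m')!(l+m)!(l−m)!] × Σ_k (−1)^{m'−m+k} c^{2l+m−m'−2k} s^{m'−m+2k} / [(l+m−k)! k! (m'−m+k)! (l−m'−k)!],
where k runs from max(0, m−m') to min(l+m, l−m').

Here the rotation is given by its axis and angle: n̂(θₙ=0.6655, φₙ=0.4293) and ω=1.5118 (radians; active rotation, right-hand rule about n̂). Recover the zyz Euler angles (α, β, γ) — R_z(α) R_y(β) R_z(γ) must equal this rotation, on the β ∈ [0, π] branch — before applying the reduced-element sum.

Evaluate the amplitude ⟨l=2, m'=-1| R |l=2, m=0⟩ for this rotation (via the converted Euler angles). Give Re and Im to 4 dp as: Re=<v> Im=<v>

Re=0.5279 Im=-0.2907

Axis–angle → zyz. n̂ = (sinθₙcosφₙ, sinθₙsinφₙ, cosθₙ) = (+0.561423, +0.257005, +0.786608), ω = 1.5118.
R = I cosω + sinω [n̂]ₓ + (1−cosω) n̂n̂ᵀ gives
  R = [+0.355574, -0.649459, +0.672139; +0.921021, +0.121119, -0.370204; +0.159023, +0.750689, +0.641232]
β = atan2(√(R₁₃²+R₂₃²), R₃₃) = 0.874694; α = atan2(R₂₃, R₁₃) mod 2π = 5.779740; γ = atan2(R₃₂, −R₃₁) mod 2π = 1.779547
Split into d^2_{-1,0}(β=0.8747) × two z-phases.
Half-angle: c=0.905878, s=0.423538. N=√(1·6·2·2)=4.898979
k∈{1,2} keeps every argument non-negative
  k=1: (−1)^0·4.8990/(2)·0.9059^3·0.4235^1 = +0.771219
  k=2: (−1)^1·4.8990/(2)·0.9059^1·0.4235^3 = -0.168586
d^2_{-1,0}(0.8747) = +0.771219 -0.168586 = +0.602633
D = (+0.875925-0.482447i)·(+0.602633)·(+1.000000+0.000000i) = +0.527861-0.290738i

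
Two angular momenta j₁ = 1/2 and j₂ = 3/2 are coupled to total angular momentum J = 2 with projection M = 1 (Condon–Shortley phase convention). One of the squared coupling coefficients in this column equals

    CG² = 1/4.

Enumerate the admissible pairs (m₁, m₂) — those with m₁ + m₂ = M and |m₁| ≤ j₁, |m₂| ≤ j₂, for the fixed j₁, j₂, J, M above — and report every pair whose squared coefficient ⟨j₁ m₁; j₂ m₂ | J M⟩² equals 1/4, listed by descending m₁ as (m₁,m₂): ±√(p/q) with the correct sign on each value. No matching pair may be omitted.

(-1/2,3/2): +√(1/4)

Admissible pairs with m₁+m₂ = M = 1: (-1/2,3/2), (1/2,1/2)
  (m₁,m₂)=(1/2,1/2): CG² = 3/4, CG = +√(3/4)
  (m₁,m₂)=(-1/2,3/2): CG² = 1/4, CG = +√(1/4)   ← matches the target
Pairs with CG² = 1/4: (-1/2,3/2): +√(1/4)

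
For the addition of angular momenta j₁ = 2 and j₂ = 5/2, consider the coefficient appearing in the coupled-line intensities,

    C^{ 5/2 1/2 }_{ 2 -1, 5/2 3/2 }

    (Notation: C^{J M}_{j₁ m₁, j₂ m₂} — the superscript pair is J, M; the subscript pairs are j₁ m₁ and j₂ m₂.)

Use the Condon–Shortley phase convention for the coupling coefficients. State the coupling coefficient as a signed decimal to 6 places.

j₁+j₂−J=2  J+j₁−j₂=2  J−j₁+j₂=3  j₁+j₂+J+1=8
(j₁±m₁, j₂±m₂, J±M) = (1,3,4,1,3,2)
P² = 216/35
sum k=1..2:
  [1] −1/12 = -1/12
  [2] +1/4 = 1/4
S = 1/6
C² = P²·S² = 6/35 ; C = +0.414039

+0.414039  (= +√(6/35))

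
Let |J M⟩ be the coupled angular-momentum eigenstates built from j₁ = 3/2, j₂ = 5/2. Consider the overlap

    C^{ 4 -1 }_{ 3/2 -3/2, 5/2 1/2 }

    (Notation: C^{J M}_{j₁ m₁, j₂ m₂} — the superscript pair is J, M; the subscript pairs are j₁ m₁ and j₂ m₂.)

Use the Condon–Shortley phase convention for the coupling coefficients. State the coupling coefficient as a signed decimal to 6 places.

+0.422577  (= +√(5/28))

j₁+j₂−J=0  J+j₁−j₂=3  J−j₁+j₂=5  j₁+j₂+J+1=9
(j₁±m₁, j₂±m₂, J±M) = (0,3,3,2,3,5)
P² = 6480/7
sum k=0..0:
  [0] +1/72 = 1/72
S = 1/72
C² = P²·S² = 5/28 ; C = +0.422577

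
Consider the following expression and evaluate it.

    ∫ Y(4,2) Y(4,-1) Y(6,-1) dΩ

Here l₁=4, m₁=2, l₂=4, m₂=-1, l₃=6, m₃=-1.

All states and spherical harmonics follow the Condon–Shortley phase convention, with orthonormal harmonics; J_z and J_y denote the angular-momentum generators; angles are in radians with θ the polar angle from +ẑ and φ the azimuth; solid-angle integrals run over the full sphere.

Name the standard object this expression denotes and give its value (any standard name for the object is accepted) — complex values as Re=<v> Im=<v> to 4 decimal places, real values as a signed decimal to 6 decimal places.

This is a Gaunt coefficient — the integral of a triple product of spherical harmonics over the sphere.
Checks pass: Σm=0; 14 even; l₃=6∈[0,8].
(2·4+1)(2·4+1)(2·6+1) = 1053
Δ: 2! 6! 6! / 15! → 1/1261260
sum: t=0:+1/4608 t=1:−1/1296 t=2:+1/4608 = -7/20736
3j²(4 4 6; 0 0 0) = Δ·Π!·Σ² = 20/1287  (sign -1)
sum: t=0:+1/3456 t=1:−1/5760 t=2:+1/172800 = 7/57600
3j²(4 4 6; 2 -1 -1) = Δ·Π!·Σ² = 21/2860  (sign -1)
combine: 4πI² = 1053·20/1287·21/2860 = 189/1573
take √, sign +1: I = 0.09778261

Gaunt coefficient, +0.097783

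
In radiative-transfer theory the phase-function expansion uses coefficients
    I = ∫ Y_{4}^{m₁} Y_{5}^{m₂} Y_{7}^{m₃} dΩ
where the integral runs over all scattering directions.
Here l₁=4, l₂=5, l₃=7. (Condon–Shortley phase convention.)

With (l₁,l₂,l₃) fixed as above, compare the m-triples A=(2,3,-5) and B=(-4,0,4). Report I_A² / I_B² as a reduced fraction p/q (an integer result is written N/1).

Shared (l₁,l₂,l₃)=(4,5,7): N and (l;000)² cancel in I_A²/I_B².
A: Δ = 2!·6!·8!/17! = 1/6126120; Racah Σ t=0..2: t=0:+1/3870720 t=1:−1/604800 t=2:+1/2073600 = -53/58060800; ⇒ 3j(4 5 7; 2 3 -5)² = 2809/185640, sgn -1
B: Δ = 2!·6!·8!/17! = 1/6126120; Racah Σ t=2..2: t=2:+1/1036800 = 1/1036800; ⇒ 3j(4 5 7; -4 0 4)² = 14/663, sgn -1
I_A²/I_B² = (2809/185640)/(14/663) = 2809/3920

2809/3920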